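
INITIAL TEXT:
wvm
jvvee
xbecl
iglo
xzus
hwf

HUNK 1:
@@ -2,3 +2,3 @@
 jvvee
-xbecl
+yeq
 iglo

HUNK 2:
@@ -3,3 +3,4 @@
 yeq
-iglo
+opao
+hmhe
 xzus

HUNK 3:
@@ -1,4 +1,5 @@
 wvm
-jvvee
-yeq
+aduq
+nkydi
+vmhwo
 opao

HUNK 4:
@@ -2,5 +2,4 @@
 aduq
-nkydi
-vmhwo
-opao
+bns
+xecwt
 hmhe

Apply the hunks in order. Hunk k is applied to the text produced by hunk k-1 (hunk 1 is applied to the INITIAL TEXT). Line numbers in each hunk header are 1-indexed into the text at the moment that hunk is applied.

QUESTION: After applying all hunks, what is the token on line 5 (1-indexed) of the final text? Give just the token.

Hunk 1: at line 2 remove [xbecl] add [yeq] -> 6 lines: wvm jvvee yeq iglo xzus hwf
Hunk 2: at line 3 remove [iglo] add [opao,hmhe] -> 7 lines: wvm jvvee yeq opao hmhe xzus hwf
Hunk 3: at line 1 remove [jvvee,yeq] add [aduq,nkydi,vmhwo] -> 8 lines: wvm aduq nkydi vmhwo opao hmhe xzus hwf
Hunk 4: at line 2 remove [nkydi,vmhwo,opao] add [bns,xecwt] -> 7 lines: wvm aduq bns xecwt hmhe xzus hwf
Final line 5: hmhe

Answer: hmhe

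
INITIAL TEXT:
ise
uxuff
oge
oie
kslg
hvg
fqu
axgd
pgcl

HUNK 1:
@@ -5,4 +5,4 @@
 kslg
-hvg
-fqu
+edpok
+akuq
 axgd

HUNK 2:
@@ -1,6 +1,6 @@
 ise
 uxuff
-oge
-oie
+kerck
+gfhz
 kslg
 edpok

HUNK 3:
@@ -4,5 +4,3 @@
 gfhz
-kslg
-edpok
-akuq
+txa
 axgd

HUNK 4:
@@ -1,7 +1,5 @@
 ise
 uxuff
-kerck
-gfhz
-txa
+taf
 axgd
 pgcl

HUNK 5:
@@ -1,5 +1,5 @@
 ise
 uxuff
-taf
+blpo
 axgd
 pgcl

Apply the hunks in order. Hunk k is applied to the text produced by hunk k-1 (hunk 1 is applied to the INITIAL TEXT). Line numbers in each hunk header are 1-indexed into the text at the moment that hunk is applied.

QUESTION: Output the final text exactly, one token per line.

Hunk 1: at line 5 remove [hvg,fqu] add [edpok,akuq] -> 9 lines: ise uxuff oge oie kslg edpok akuq axgd pgcl
Hunk 2: at line 1 remove [oge,oie] add [kerck,gfhz] -> 9 lines: ise uxuff kerck gfhz kslg edpok akuq axgd pgcl
Hunk 3: at line 4 remove [kslg,edpok,akuq] add [txa] -> 7 lines: ise uxuff kerck gfhz txa axgd pgcl
Hunk 4: at line 1 remove [kerck,gfhz,txa] add [taf] -> 5 lines: ise uxuff taf axgd pgcl
Hunk 5: at line 1 remove [taf] add [blpo] -> 5 lines: ise uxuff blpo axgd pgcl

Answer: ise
uxuff
blpo
axgd
pgcl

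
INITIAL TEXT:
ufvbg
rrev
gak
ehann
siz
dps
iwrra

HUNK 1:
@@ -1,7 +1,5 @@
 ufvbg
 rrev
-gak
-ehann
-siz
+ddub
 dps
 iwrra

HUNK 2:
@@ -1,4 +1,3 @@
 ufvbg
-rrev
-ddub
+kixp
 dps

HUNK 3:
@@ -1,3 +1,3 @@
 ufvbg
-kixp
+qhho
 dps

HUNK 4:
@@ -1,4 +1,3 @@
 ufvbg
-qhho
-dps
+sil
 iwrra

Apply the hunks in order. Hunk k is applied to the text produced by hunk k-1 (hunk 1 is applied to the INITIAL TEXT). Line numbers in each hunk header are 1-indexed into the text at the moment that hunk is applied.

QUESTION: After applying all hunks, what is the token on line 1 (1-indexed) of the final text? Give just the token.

Hunk 1: at line 1 remove [gak,ehann,siz] add [ddub] -> 5 lines: ufvbg rrev ddub dps iwrra
Hunk 2: at line 1 remove [rrev,ddub] add [kixp] -> 4 lines: ufvbg kixp dps iwrra
Hunk 3: at line 1 remove [kixp] add [qhho] -> 4 lines: ufvbg qhho dps iwrra
Hunk 4: at line 1 remove [qhho,dps] add [sil] -> 3 lines: ufvbg sil iwrra
Final line 1: ufvbg

Answer: ufvbg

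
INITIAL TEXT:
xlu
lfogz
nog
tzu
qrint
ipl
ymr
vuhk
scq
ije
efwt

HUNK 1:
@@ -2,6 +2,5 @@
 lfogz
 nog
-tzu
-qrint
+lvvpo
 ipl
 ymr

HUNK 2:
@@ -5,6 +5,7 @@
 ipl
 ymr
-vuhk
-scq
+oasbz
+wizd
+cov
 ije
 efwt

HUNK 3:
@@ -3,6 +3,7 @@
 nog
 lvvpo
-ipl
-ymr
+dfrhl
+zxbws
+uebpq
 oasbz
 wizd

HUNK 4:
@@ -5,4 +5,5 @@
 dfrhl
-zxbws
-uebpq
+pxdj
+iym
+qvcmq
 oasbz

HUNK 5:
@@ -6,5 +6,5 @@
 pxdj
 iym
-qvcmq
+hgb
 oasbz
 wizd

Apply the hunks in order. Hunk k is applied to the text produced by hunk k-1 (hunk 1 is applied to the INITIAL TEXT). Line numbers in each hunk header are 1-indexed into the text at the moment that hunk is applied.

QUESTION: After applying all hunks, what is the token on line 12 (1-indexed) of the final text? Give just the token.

Answer: ije

Derivation:
Hunk 1: at line 2 remove [tzu,qrint] add [lvvpo] -> 10 lines: xlu lfogz nog lvvpo ipl ymr vuhk scq ije efwt
Hunk 2: at line 5 remove [vuhk,scq] add [oasbz,wizd,cov] -> 11 lines: xlu lfogz nog lvvpo ipl ymr oasbz wizd cov ije efwt
Hunk 3: at line 3 remove [ipl,ymr] add [dfrhl,zxbws,uebpq] -> 12 lines: xlu lfogz nog lvvpo dfrhl zxbws uebpq oasbz wizd cov ije efwt
Hunk 4: at line 5 remove [zxbws,uebpq] add [pxdj,iym,qvcmq] -> 13 lines: xlu lfogz nog lvvpo dfrhl pxdj iym qvcmq oasbz wizd cov ije efwt
Hunk 5: at line 6 remove [qvcmq] add [hgb] -> 13 lines: xlu lfogz nog lvvpo dfrhl pxdj iym hgb oasbz wizd cov ije efwt
Final line 12: ije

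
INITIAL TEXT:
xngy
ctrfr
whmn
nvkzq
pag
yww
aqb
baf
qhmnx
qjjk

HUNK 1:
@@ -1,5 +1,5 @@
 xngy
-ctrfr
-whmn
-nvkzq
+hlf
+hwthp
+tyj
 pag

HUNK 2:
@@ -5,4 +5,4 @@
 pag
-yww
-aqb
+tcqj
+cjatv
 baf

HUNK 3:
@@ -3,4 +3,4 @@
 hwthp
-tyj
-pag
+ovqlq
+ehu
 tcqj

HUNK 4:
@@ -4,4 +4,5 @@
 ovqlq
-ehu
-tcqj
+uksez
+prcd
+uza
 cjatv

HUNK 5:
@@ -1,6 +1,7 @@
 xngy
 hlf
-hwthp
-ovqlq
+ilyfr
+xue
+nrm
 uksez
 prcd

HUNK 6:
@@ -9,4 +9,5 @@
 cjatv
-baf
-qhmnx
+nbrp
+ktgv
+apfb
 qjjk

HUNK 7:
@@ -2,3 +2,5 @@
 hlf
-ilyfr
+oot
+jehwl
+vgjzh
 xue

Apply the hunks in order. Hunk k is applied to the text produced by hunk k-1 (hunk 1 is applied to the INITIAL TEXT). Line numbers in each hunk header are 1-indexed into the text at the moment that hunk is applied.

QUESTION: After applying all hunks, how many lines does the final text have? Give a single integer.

Answer: 15

Derivation:
Hunk 1: at line 1 remove [ctrfr,whmn,nvkzq] add [hlf,hwthp,tyj] -> 10 lines: xngy hlf hwthp tyj pag yww aqb baf qhmnx qjjk
Hunk 2: at line 5 remove [yww,aqb] add [tcqj,cjatv] -> 10 lines: xngy hlf hwthp tyj pag tcqj cjatv baf qhmnx qjjk
Hunk 3: at line 3 remove [tyj,pag] add [ovqlq,ehu] -> 10 lines: xngy hlf hwthp ovqlq ehu tcqj cjatv baf qhmnx qjjk
Hunk 4: at line 4 remove [ehu,tcqj] add [uksez,prcd,uza] -> 11 lines: xngy hlf hwthp ovqlq uksez prcd uza cjatv baf qhmnx qjjk
Hunk 5: at line 1 remove [hwthp,ovqlq] add [ilyfr,xue,nrm] -> 12 lines: xngy hlf ilyfr xue nrm uksez prcd uza cjatv baf qhmnx qjjk
Hunk 6: at line 9 remove [baf,qhmnx] add [nbrp,ktgv,apfb] -> 13 lines: xngy hlf ilyfr xue nrm uksez prcd uza cjatv nbrp ktgv apfb qjjk
Hunk 7: at line 2 remove [ilyfr] add [oot,jehwl,vgjzh] -> 15 lines: xngy hlf oot jehwl vgjzh xue nrm uksez prcd uza cjatv nbrp ktgv apfb qjjk
Final line count: 15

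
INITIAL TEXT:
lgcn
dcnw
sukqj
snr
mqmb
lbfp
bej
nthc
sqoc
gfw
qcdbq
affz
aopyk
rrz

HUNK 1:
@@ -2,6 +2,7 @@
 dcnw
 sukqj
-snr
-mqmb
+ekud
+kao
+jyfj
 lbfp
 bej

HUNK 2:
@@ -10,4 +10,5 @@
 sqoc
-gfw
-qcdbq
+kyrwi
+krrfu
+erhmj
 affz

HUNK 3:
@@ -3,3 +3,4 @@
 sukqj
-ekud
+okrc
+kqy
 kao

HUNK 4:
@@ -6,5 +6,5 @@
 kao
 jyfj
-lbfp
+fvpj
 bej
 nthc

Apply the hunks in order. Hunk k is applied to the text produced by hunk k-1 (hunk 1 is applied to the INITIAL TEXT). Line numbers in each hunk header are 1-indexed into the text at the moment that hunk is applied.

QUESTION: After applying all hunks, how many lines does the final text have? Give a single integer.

Answer: 17

Derivation:
Hunk 1: at line 2 remove [snr,mqmb] add [ekud,kao,jyfj] -> 15 lines: lgcn dcnw sukqj ekud kao jyfj lbfp bej nthc sqoc gfw qcdbq affz aopyk rrz
Hunk 2: at line 10 remove [gfw,qcdbq] add [kyrwi,krrfu,erhmj] -> 16 lines: lgcn dcnw sukqj ekud kao jyfj lbfp bej nthc sqoc kyrwi krrfu erhmj affz aopyk rrz
Hunk 3: at line 3 remove [ekud] add [okrc,kqy] -> 17 lines: lgcn dcnw sukqj okrc kqy kao jyfj lbfp bej nthc sqoc kyrwi krrfu erhmj affz aopyk rrz
Hunk 4: at line 6 remove [lbfp] add [fvpj] -> 17 lines: lgcn dcnw sukqj okrc kqy kao jyfj fvpj bej nthc sqoc kyrwi krrfu erhmj affz aopyk rrz
Final line count: 17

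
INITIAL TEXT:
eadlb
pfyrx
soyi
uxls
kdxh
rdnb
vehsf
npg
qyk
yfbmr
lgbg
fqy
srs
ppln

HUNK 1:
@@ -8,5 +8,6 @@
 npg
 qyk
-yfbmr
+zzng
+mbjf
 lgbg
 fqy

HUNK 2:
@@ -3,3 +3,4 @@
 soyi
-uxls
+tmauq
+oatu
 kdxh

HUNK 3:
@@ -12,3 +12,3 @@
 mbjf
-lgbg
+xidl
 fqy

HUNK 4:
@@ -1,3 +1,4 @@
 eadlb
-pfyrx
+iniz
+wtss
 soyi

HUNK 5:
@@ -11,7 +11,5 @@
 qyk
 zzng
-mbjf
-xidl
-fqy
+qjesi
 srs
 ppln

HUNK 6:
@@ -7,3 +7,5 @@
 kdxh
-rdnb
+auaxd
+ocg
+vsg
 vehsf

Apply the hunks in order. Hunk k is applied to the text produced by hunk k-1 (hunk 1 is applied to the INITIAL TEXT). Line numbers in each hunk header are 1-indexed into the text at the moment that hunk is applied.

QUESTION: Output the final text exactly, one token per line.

Hunk 1: at line 8 remove [yfbmr] add [zzng,mbjf] -> 15 lines: eadlb pfyrx soyi uxls kdxh rdnb vehsf npg qyk zzng mbjf lgbg fqy srs ppln
Hunk 2: at line 3 remove [uxls] add [tmauq,oatu] -> 16 lines: eadlb pfyrx soyi tmauq oatu kdxh rdnb vehsf npg qyk zzng mbjf lgbg fqy srs ppln
Hunk 3: at line 12 remove [lgbg] add [xidl] -> 16 lines: eadlb pfyrx soyi tmauq oatu kdxh rdnb vehsf npg qyk zzng mbjf xidl fqy srs ppln
Hunk 4: at line 1 remove [pfyrx] add [iniz,wtss] -> 17 lines: eadlb iniz wtss soyi tmauq oatu kdxh rdnb vehsf npg qyk zzng mbjf xidl fqy srs ppln
Hunk 5: at line 11 remove [mbjf,xidl,fqy] add [qjesi] -> 15 lines: eadlb iniz wtss soyi tmauq oatu kdxh rdnb vehsf npg qyk zzng qjesi srs ppln
Hunk 6: at line 7 remove [rdnb] add [auaxd,ocg,vsg] -> 17 lines: eadlb iniz wtss soyi tmauq oatu kdxh auaxd ocg vsg vehsf npg qyk zzng qjesi srs ppln

Answer: eadlb
iniz
wtss
soyi
tmauq
oatu
kdxh
auaxd
ocg
vsg
vehsf
npg
qyk
zzng
qjesi
srs
ppln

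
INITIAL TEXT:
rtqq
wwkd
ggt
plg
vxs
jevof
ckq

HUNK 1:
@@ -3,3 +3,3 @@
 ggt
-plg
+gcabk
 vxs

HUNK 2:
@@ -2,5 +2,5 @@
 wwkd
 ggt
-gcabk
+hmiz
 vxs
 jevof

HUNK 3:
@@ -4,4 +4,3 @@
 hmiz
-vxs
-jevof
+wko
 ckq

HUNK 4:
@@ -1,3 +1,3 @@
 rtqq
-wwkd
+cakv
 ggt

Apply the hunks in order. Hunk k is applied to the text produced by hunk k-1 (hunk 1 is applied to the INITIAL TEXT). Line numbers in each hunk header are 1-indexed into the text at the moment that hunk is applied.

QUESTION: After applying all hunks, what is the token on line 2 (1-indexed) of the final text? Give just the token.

Hunk 1: at line 3 remove [plg] add [gcabk] -> 7 lines: rtqq wwkd ggt gcabk vxs jevof ckq
Hunk 2: at line 2 remove [gcabk] add [hmiz] -> 7 lines: rtqq wwkd ggt hmiz vxs jevof ckq
Hunk 3: at line 4 remove [vxs,jevof] add [wko] -> 6 lines: rtqq wwkd ggt hmiz wko ckq
Hunk 4: at line 1 remove [wwkd] add [cakv] -> 6 lines: rtqq cakv ggt hmiz wko ckq
Final line 2: cakv

Answer: cakv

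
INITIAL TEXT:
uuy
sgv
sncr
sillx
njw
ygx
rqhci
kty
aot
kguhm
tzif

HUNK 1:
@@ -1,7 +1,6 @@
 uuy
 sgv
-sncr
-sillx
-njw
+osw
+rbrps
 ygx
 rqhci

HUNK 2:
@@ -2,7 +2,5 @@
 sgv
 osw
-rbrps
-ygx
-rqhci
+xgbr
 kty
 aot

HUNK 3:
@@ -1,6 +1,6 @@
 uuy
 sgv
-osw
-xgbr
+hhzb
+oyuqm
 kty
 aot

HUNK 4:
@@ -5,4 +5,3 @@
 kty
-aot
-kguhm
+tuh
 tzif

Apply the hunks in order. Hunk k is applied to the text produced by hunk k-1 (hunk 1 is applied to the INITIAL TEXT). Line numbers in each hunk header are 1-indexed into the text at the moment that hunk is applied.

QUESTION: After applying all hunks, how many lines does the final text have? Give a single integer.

Answer: 7

Derivation:
Hunk 1: at line 1 remove [sncr,sillx,njw] add [osw,rbrps] -> 10 lines: uuy sgv osw rbrps ygx rqhci kty aot kguhm tzif
Hunk 2: at line 2 remove [rbrps,ygx,rqhci] add [xgbr] -> 8 lines: uuy sgv osw xgbr kty aot kguhm tzif
Hunk 3: at line 1 remove [osw,xgbr] add [hhzb,oyuqm] -> 8 lines: uuy sgv hhzb oyuqm kty aot kguhm tzif
Hunk 4: at line 5 remove [aot,kguhm] add [tuh] -> 7 lines: uuy sgv hhzb oyuqm kty tuh tzif
Final line count: 7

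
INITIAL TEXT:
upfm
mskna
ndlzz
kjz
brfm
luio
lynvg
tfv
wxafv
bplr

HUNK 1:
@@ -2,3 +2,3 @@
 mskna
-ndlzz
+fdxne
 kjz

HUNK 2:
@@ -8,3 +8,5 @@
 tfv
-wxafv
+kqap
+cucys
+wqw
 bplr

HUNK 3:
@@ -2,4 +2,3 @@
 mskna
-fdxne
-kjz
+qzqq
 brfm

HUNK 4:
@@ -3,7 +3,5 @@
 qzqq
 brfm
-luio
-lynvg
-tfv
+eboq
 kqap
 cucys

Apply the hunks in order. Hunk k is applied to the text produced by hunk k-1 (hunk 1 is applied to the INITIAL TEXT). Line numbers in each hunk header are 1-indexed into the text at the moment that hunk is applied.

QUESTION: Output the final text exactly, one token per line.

Answer: upfm
mskna
qzqq
brfm
eboq
kqap
cucys
wqw
bplr

Derivation:
Hunk 1: at line 2 remove [ndlzz] add [fdxne] -> 10 lines: upfm mskna fdxne kjz brfm luio lynvg tfv wxafv bplr
Hunk 2: at line 8 remove [wxafv] add [kqap,cucys,wqw] -> 12 lines: upfm mskna fdxne kjz brfm luio lynvg tfv kqap cucys wqw bplr
Hunk 3: at line 2 remove [fdxne,kjz] add [qzqq] -> 11 lines: upfm mskna qzqq brfm luio lynvg tfv kqap cucys wqw bplr
Hunk 4: at line 3 remove [luio,lynvg,tfv] add [eboq] -> 9 lines: upfm mskna qzqq brfm eboq kqap cucys wqw bplr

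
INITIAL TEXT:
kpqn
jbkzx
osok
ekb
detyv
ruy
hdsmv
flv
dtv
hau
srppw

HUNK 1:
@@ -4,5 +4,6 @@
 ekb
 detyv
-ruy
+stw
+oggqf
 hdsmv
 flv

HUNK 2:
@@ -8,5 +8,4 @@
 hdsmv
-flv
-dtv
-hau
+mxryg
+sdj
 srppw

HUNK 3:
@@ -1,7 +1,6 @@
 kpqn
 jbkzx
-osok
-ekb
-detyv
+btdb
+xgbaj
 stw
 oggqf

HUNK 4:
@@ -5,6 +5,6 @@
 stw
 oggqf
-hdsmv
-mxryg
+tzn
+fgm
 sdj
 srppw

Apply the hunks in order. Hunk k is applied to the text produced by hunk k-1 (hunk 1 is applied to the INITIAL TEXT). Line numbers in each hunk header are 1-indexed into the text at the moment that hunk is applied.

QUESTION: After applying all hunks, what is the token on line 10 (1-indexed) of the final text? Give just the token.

Answer: srppw

Derivation:
Hunk 1: at line 4 remove [ruy] add [stw,oggqf] -> 12 lines: kpqn jbkzx osok ekb detyv stw oggqf hdsmv flv dtv hau srppw
Hunk 2: at line 8 remove [flv,dtv,hau] add [mxryg,sdj] -> 11 lines: kpqn jbkzx osok ekb detyv stw oggqf hdsmv mxryg sdj srppw
Hunk 3: at line 1 remove [osok,ekb,detyv] add [btdb,xgbaj] -> 10 lines: kpqn jbkzx btdb xgbaj stw oggqf hdsmv mxryg sdj srppw
Hunk 4: at line 5 remove [hdsmv,mxryg] add [tzn,fgm] -> 10 lines: kpqn jbkzx btdb xgbaj stw oggqf tzn fgm sdj srppw
Final line 10: srppw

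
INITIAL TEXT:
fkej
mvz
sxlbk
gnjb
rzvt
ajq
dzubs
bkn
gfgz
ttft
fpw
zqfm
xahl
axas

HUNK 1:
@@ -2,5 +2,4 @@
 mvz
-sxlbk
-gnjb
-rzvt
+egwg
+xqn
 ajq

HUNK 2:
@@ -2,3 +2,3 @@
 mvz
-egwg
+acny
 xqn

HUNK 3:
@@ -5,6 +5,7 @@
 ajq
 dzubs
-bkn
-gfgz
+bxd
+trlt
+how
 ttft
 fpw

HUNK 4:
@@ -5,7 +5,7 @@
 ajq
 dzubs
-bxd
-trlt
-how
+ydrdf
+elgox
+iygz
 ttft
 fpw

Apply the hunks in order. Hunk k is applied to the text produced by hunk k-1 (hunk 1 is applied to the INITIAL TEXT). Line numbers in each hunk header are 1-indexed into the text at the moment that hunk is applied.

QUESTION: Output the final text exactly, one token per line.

Hunk 1: at line 2 remove [sxlbk,gnjb,rzvt] add [egwg,xqn] -> 13 lines: fkej mvz egwg xqn ajq dzubs bkn gfgz ttft fpw zqfm xahl axas
Hunk 2: at line 2 remove [egwg] add [acny] -> 13 lines: fkej mvz acny xqn ajq dzubs bkn gfgz ttft fpw zqfm xahl axas
Hunk 3: at line 5 remove [bkn,gfgz] add [bxd,trlt,how] -> 14 lines: fkej mvz acny xqn ajq dzubs bxd trlt how ttft fpw zqfm xahl axas
Hunk 4: at line 5 remove [bxd,trlt,how] add [ydrdf,elgox,iygz] -> 14 lines: fkej mvz acny xqn ajq dzubs ydrdf elgox iygz ttft fpw zqfm xahl axas

Answer: fkej
mvz
acny
xqn
ajq
dzubs
ydrdf
elgox
iygz
ttft
fpw
zqfm
xahl
axas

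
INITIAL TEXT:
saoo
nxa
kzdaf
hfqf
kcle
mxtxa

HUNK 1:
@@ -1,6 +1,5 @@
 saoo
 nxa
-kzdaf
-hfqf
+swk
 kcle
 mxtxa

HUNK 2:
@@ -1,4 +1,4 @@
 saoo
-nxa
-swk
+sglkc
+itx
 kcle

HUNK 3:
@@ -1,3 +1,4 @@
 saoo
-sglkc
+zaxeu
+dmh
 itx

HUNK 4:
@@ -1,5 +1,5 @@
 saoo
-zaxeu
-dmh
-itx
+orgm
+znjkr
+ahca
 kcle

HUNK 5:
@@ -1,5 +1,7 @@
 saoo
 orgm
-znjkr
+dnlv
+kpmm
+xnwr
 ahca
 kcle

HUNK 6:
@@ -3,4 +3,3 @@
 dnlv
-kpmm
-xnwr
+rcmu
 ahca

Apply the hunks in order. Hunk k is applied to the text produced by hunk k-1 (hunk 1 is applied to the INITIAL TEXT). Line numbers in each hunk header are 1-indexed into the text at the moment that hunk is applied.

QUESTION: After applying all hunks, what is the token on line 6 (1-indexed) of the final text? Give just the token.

Hunk 1: at line 1 remove [kzdaf,hfqf] add [swk] -> 5 lines: saoo nxa swk kcle mxtxa
Hunk 2: at line 1 remove [nxa,swk] add [sglkc,itx] -> 5 lines: saoo sglkc itx kcle mxtxa
Hunk 3: at line 1 remove [sglkc] add [zaxeu,dmh] -> 6 lines: saoo zaxeu dmh itx kcle mxtxa
Hunk 4: at line 1 remove [zaxeu,dmh,itx] add [orgm,znjkr,ahca] -> 6 lines: saoo orgm znjkr ahca kcle mxtxa
Hunk 5: at line 1 remove [znjkr] add [dnlv,kpmm,xnwr] -> 8 lines: saoo orgm dnlv kpmm xnwr ahca kcle mxtxa
Hunk 6: at line 3 remove [kpmm,xnwr] add [rcmu] -> 7 lines: saoo orgm dnlv rcmu ahca kcle mxtxa
Final line 6: kcle

Answer: kcle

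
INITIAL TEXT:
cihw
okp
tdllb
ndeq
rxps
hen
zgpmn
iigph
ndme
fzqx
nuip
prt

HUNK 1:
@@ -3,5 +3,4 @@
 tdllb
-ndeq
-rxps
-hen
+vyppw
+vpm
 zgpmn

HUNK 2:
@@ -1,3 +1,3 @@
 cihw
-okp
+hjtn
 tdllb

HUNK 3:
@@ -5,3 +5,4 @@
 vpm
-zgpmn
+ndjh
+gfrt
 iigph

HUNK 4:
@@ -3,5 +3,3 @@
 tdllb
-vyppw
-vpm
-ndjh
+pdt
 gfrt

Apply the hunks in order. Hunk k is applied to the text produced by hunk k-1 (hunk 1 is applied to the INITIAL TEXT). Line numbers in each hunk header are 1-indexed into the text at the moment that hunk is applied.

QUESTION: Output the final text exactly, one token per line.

Hunk 1: at line 3 remove [ndeq,rxps,hen] add [vyppw,vpm] -> 11 lines: cihw okp tdllb vyppw vpm zgpmn iigph ndme fzqx nuip prt
Hunk 2: at line 1 remove [okp] add [hjtn] -> 11 lines: cihw hjtn tdllb vyppw vpm zgpmn iigph ndme fzqx nuip prt
Hunk 3: at line 5 remove [zgpmn] add [ndjh,gfrt] -> 12 lines: cihw hjtn tdllb vyppw vpm ndjh gfrt iigph ndme fzqx nuip prt
Hunk 4: at line 3 remove [vyppw,vpm,ndjh] add [pdt] -> 10 lines: cihw hjtn tdllb pdt gfrt iigph ndme fzqx nuip prt

Answer: cihw
hjtn
tdllb
pdt
gfrt
iigph
ndme
fzqx
nuip
prt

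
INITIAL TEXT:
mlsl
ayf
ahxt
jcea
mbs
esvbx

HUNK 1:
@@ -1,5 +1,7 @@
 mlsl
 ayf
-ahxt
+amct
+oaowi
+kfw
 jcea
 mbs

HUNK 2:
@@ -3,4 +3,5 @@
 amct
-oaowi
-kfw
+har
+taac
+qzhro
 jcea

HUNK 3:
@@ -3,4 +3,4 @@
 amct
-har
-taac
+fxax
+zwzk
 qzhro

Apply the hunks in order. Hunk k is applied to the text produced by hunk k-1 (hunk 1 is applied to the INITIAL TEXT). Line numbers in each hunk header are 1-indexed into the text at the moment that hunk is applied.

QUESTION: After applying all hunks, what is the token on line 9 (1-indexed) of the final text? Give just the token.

Answer: esvbx

Derivation:
Hunk 1: at line 1 remove [ahxt] add [amct,oaowi,kfw] -> 8 lines: mlsl ayf amct oaowi kfw jcea mbs esvbx
Hunk 2: at line 3 remove [oaowi,kfw] add [har,taac,qzhro] -> 9 lines: mlsl ayf amct har taac qzhro jcea mbs esvbx
Hunk 3: at line 3 remove [har,taac] add [fxax,zwzk] -> 9 lines: mlsl ayf amct fxax zwzk qzhro jcea mbs esvbx
Final line 9: esvbx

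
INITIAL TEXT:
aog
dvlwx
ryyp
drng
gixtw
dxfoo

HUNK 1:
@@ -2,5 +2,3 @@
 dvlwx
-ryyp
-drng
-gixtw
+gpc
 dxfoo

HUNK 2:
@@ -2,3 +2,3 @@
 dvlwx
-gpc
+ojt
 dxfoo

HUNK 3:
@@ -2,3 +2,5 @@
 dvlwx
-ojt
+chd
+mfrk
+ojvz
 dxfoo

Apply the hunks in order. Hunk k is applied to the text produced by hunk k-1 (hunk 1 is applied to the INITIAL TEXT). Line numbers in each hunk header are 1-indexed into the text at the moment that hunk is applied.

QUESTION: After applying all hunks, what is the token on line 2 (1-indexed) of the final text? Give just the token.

Answer: dvlwx

Derivation:
Hunk 1: at line 2 remove [ryyp,drng,gixtw] add [gpc] -> 4 lines: aog dvlwx gpc dxfoo
Hunk 2: at line 2 remove [gpc] add [ojt] -> 4 lines: aog dvlwx ojt dxfoo
Hunk 3: at line 2 remove [ojt] add [chd,mfrk,ojvz] -> 6 lines: aog dvlwx chd mfrk ojvz dxfoo
Final line 2: dvlwx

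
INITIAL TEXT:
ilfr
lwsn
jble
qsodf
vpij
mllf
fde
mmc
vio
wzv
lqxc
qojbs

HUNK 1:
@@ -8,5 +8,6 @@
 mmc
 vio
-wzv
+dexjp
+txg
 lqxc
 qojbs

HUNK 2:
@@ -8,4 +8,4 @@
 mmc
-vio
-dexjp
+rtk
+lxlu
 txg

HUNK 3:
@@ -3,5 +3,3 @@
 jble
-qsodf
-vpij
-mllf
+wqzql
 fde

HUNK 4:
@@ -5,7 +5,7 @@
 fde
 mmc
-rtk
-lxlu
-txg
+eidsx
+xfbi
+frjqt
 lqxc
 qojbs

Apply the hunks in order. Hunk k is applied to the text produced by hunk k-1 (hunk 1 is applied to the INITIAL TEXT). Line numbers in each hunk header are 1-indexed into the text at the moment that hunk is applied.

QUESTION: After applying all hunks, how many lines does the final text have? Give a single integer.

Answer: 11

Derivation:
Hunk 1: at line 8 remove [wzv] add [dexjp,txg] -> 13 lines: ilfr lwsn jble qsodf vpij mllf fde mmc vio dexjp txg lqxc qojbs
Hunk 2: at line 8 remove [vio,dexjp] add [rtk,lxlu] -> 13 lines: ilfr lwsn jble qsodf vpij mllf fde mmc rtk lxlu txg lqxc qojbs
Hunk 3: at line 3 remove [qsodf,vpij,mllf] add [wqzql] -> 11 lines: ilfr lwsn jble wqzql fde mmc rtk lxlu txg lqxc qojbs
Hunk 4: at line 5 remove [rtk,lxlu,txg] add [eidsx,xfbi,frjqt] -> 11 lines: ilfr lwsn jble wqzql fde mmc eidsx xfbi frjqt lqxc qojbs
Final line count: 11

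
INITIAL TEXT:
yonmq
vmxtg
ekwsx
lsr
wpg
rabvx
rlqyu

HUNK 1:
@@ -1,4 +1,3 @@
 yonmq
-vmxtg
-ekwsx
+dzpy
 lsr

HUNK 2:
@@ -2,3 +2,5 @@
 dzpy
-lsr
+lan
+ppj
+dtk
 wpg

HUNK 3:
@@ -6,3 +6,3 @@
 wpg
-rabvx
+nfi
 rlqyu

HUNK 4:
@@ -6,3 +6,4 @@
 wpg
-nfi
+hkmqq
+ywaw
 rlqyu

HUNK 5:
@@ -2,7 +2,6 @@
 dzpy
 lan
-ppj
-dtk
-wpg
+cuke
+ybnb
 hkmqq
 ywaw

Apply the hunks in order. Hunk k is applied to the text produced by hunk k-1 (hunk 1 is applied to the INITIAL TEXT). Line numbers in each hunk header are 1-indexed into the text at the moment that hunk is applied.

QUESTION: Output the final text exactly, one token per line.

Answer: yonmq
dzpy
lan
cuke
ybnb
hkmqq
ywaw
rlqyu

Derivation:
Hunk 1: at line 1 remove [vmxtg,ekwsx] add [dzpy] -> 6 lines: yonmq dzpy lsr wpg rabvx rlqyu
Hunk 2: at line 2 remove [lsr] add [lan,ppj,dtk] -> 8 lines: yonmq dzpy lan ppj dtk wpg rabvx rlqyu
Hunk 3: at line 6 remove [rabvx] add [nfi] -> 8 lines: yonmq dzpy lan ppj dtk wpg nfi rlqyu
Hunk 4: at line 6 remove [nfi] add [hkmqq,ywaw] -> 9 lines: yonmq dzpy lan ppj dtk wpg hkmqq ywaw rlqyu
Hunk 5: at line 2 remove [ppj,dtk,wpg] add [cuke,ybnb] -> 8 lines: yonmq dzpy lan cuke ybnb hkmqq ywaw rlqyu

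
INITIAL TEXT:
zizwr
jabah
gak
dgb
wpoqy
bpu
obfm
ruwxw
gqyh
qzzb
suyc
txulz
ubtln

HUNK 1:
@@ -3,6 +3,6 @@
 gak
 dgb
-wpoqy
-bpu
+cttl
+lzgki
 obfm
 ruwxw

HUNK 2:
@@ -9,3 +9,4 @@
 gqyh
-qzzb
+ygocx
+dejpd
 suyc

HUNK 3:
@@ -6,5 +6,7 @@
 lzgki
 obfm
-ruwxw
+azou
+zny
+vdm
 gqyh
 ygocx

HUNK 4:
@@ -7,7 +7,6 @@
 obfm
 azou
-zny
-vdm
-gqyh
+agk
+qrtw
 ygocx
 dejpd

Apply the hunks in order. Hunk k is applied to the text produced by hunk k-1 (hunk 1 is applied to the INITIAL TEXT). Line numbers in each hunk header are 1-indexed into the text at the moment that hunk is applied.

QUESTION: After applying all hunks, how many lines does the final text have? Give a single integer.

Hunk 1: at line 3 remove [wpoqy,bpu] add [cttl,lzgki] -> 13 lines: zizwr jabah gak dgb cttl lzgki obfm ruwxw gqyh qzzb suyc txulz ubtln
Hunk 2: at line 9 remove [qzzb] add [ygocx,dejpd] -> 14 lines: zizwr jabah gak dgb cttl lzgki obfm ruwxw gqyh ygocx dejpd suyc txulz ubtln
Hunk 3: at line 6 remove [ruwxw] add [azou,zny,vdm] -> 16 lines: zizwr jabah gak dgb cttl lzgki obfm azou zny vdm gqyh ygocx dejpd suyc txulz ubtln
Hunk 4: at line 7 remove [zny,vdm,gqyh] add [agk,qrtw] -> 15 lines: zizwr jabah gak dgb cttl lzgki obfm azou agk qrtw ygocx dejpd suyc txulz ubtln
Final line count: 15

Answer: 15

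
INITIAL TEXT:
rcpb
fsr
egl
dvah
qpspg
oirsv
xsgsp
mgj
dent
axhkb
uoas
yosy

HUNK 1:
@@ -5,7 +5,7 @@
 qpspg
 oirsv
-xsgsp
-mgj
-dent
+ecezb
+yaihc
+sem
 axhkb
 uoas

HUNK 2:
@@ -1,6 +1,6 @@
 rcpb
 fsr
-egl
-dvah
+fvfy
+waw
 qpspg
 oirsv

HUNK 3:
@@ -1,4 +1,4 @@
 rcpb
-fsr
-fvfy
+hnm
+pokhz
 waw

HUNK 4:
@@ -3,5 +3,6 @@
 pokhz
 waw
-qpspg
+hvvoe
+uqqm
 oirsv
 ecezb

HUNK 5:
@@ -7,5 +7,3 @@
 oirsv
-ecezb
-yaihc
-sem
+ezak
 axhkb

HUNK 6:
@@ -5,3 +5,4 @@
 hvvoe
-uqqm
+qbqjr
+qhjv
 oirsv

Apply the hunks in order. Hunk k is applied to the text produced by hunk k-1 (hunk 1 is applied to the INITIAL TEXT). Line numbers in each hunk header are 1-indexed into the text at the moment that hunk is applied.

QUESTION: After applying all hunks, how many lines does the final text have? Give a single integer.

Answer: 12

Derivation:
Hunk 1: at line 5 remove [xsgsp,mgj,dent] add [ecezb,yaihc,sem] -> 12 lines: rcpb fsr egl dvah qpspg oirsv ecezb yaihc sem axhkb uoas yosy
Hunk 2: at line 1 remove [egl,dvah] add [fvfy,waw] -> 12 lines: rcpb fsr fvfy waw qpspg oirsv ecezb yaihc sem axhkb uoas yosy
Hunk 3: at line 1 remove [fsr,fvfy] add [hnm,pokhz] -> 12 lines: rcpb hnm pokhz waw qpspg oirsv ecezb yaihc sem axhkb uoas yosy
Hunk 4: at line 3 remove [qpspg] add [hvvoe,uqqm] -> 13 lines: rcpb hnm pokhz waw hvvoe uqqm oirsv ecezb yaihc sem axhkb uoas yosy
Hunk 5: at line 7 remove [ecezb,yaihc,sem] add [ezak] -> 11 lines: rcpb hnm pokhz waw hvvoe uqqm oirsv ezak axhkb uoas yosy
Hunk 6: at line 5 remove [uqqm] add [qbqjr,qhjv] -> 12 lines: rcpb hnm pokhz waw hvvoe qbqjr qhjv oirsv ezak axhkb uoas yosy
Final line count: 12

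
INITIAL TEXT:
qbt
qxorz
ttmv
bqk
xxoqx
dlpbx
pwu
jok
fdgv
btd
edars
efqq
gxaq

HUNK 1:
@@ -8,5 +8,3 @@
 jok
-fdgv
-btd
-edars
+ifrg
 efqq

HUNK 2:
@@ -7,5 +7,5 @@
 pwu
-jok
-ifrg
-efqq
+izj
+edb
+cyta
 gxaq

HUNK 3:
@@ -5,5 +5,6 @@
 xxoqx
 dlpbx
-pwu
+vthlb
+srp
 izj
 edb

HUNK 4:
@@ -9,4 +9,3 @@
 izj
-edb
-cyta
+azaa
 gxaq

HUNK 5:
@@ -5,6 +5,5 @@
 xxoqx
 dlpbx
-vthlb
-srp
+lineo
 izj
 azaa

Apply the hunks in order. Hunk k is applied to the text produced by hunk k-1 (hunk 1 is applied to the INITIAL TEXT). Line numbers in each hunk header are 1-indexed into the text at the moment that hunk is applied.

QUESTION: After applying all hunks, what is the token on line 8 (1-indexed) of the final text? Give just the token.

Answer: izj

Derivation:
Hunk 1: at line 8 remove [fdgv,btd,edars] add [ifrg] -> 11 lines: qbt qxorz ttmv bqk xxoqx dlpbx pwu jok ifrg efqq gxaq
Hunk 2: at line 7 remove [jok,ifrg,efqq] add [izj,edb,cyta] -> 11 lines: qbt qxorz ttmv bqk xxoqx dlpbx pwu izj edb cyta gxaq
Hunk 3: at line 5 remove [pwu] add [vthlb,srp] -> 12 lines: qbt qxorz ttmv bqk xxoqx dlpbx vthlb srp izj edb cyta gxaq
Hunk 4: at line 9 remove [edb,cyta] add [azaa] -> 11 lines: qbt qxorz ttmv bqk xxoqx dlpbx vthlb srp izj azaa gxaq
Hunk 5: at line 5 remove [vthlb,srp] add [lineo] -> 10 lines: qbt qxorz ttmv bqk xxoqx dlpbx lineo izj azaa gxaq
Final line 8: izj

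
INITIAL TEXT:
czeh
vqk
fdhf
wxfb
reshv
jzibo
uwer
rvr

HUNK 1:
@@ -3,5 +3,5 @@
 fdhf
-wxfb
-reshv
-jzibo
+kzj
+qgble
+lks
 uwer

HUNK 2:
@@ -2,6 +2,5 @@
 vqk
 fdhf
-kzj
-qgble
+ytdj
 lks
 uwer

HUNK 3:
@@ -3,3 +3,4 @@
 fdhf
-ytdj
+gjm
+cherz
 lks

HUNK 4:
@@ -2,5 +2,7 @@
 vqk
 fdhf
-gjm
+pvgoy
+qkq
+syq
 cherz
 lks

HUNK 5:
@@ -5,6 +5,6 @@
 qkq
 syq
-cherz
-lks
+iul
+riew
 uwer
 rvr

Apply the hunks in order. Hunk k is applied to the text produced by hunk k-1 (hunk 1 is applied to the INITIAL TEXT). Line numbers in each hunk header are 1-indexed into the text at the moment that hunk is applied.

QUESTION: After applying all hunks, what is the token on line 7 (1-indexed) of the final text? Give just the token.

Answer: iul

Derivation:
Hunk 1: at line 3 remove [wxfb,reshv,jzibo] add [kzj,qgble,lks] -> 8 lines: czeh vqk fdhf kzj qgble lks uwer rvr
Hunk 2: at line 2 remove [kzj,qgble] add [ytdj] -> 7 lines: czeh vqk fdhf ytdj lks uwer rvr
Hunk 3: at line 3 remove [ytdj] add [gjm,cherz] -> 8 lines: czeh vqk fdhf gjm cherz lks uwer rvr
Hunk 4: at line 2 remove [gjm] add [pvgoy,qkq,syq] -> 10 lines: czeh vqk fdhf pvgoy qkq syq cherz lks uwer rvr
Hunk 5: at line 5 remove [cherz,lks] add [iul,riew] -> 10 lines: czeh vqk fdhf pvgoy qkq syq iul riew uwer rvr
Final line 7: iul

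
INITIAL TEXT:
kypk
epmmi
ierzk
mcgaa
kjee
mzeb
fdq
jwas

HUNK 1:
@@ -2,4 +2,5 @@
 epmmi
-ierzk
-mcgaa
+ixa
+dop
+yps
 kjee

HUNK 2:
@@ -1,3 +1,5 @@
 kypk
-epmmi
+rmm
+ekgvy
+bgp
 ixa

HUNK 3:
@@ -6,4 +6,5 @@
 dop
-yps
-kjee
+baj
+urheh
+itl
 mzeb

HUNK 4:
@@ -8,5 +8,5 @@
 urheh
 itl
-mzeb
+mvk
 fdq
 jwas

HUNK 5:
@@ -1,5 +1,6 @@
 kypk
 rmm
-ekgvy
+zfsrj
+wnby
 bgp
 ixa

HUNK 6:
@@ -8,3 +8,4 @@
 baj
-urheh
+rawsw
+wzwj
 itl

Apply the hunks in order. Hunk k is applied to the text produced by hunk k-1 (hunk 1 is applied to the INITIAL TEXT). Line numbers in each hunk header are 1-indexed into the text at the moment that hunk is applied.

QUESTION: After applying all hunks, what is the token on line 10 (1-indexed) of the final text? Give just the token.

Answer: wzwj

Derivation:
Hunk 1: at line 2 remove [ierzk,mcgaa] add [ixa,dop,yps] -> 9 lines: kypk epmmi ixa dop yps kjee mzeb fdq jwas
Hunk 2: at line 1 remove [epmmi] add [rmm,ekgvy,bgp] -> 11 lines: kypk rmm ekgvy bgp ixa dop yps kjee mzeb fdq jwas
Hunk 3: at line 6 remove [yps,kjee] add [baj,urheh,itl] -> 12 lines: kypk rmm ekgvy bgp ixa dop baj urheh itl mzeb fdq jwas
Hunk 4: at line 8 remove [mzeb] add [mvk] -> 12 lines: kypk rmm ekgvy bgp ixa dop baj urheh itl mvk fdq jwas
Hunk 5: at line 1 remove [ekgvy] add [zfsrj,wnby] -> 13 lines: kypk rmm zfsrj wnby bgp ixa dop baj urheh itl mvk fdq jwas
Hunk 6: at line 8 remove [urheh] add [rawsw,wzwj] -> 14 lines: kypk rmm zfsrj wnby bgp ixa dop baj rawsw wzwj itl mvk fdq jwas
Final line 10: wzwj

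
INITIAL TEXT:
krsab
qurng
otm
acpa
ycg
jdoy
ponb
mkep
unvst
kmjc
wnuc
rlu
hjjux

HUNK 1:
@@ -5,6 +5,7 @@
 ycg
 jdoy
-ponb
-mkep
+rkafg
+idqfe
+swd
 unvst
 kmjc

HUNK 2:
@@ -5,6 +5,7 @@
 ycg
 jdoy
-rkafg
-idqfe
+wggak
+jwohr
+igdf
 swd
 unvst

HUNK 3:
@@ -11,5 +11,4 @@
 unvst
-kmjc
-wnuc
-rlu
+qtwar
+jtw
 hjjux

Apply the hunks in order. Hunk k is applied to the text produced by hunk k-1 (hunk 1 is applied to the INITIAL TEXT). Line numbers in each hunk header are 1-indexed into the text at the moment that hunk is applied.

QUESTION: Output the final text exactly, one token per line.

Hunk 1: at line 5 remove [ponb,mkep] add [rkafg,idqfe,swd] -> 14 lines: krsab qurng otm acpa ycg jdoy rkafg idqfe swd unvst kmjc wnuc rlu hjjux
Hunk 2: at line 5 remove [rkafg,idqfe] add [wggak,jwohr,igdf] -> 15 lines: krsab qurng otm acpa ycg jdoy wggak jwohr igdf swd unvst kmjc wnuc rlu hjjux
Hunk 3: at line 11 remove [kmjc,wnuc,rlu] add [qtwar,jtw] -> 14 lines: krsab qurng otm acpa ycg jdoy wggak jwohr igdf swd unvst qtwar jtw hjjux

Answer: krsab
qurng
otm
acpa
ycg
jdoy
wggak
jwohr
igdf
swd
unvst
qtwar
jtw
hjjux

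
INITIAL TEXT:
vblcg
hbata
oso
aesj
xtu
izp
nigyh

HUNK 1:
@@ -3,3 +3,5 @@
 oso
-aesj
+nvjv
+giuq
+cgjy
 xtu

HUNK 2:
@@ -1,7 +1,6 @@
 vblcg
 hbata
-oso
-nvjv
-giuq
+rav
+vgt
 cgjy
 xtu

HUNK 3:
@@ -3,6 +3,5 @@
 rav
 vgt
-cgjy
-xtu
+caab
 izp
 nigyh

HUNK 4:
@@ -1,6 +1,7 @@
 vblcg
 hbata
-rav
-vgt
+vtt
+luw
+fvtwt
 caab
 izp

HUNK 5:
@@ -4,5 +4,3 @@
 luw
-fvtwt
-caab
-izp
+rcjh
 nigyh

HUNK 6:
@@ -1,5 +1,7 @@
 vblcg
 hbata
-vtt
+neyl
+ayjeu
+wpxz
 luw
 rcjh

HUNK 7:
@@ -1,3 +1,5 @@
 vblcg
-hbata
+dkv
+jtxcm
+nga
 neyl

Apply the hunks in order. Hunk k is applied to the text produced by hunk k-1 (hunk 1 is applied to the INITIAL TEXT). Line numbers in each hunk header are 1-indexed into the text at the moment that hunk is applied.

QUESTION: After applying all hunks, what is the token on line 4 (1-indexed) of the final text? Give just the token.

Hunk 1: at line 3 remove [aesj] add [nvjv,giuq,cgjy] -> 9 lines: vblcg hbata oso nvjv giuq cgjy xtu izp nigyh
Hunk 2: at line 1 remove [oso,nvjv,giuq] add [rav,vgt] -> 8 lines: vblcg hbata rav vgt cgjy xtu izp nigyh
Hunk 3: at line 3 remove [cgjy,xtu] add [caab] -> 7 lines: vblcg hbata rav vgt caab izp nigyh
Hunk 4: at line 1 remove [rav,vgt] add [vtt,luw,fvtwt] -> 8 lines: vblcg hbata vtt luw fvtwt caab izp nigyh
Hunk 5: at line 4 remove [fvtwt,caab,izp] add [rcjh] -> 6 lines: vblcg hbata vtt luw rcjh nigyh
Hunk 6: at line 1 remove [vtt] add [neyl,ayjeu,wpxz] -> 8 lines: vblcg hbata neyl ayjeu wpxz luw rcjh nigyh
Hunk 7: at line 1 remove [hbata] add [dkv,jtxcm,nga] -> 10 lines: vblcg dkv jtxcm nga neyl ayjeu wpxz luw rcjh nigyh
Final line 4: nga

Answer: nga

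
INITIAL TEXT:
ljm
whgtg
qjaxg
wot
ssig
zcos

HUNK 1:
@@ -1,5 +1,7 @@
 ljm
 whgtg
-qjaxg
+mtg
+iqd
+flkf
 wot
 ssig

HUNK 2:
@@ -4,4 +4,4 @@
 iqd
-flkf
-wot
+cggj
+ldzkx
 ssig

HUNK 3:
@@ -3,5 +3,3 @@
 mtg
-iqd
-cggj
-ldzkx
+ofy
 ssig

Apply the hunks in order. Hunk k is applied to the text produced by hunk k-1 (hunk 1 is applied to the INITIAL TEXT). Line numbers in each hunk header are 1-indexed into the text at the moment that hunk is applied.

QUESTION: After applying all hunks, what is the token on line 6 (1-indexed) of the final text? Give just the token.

Hunk 1: at line 1 remove [qjaxg] add [mtg,iqd,flkf] -> 8 lines: ljm whgtg mtg iqd flkf wot ssig zcos
Hunk 2: at line 4 remove [flkf,wot] add [cggj,ldzkx] -> 8 lines: ljm whgtg mtg iqd cggj ldzkx ssig zcos
Hunk 3: at line 3 remove [iqd,cggj,ldzkx] add [ofy] -> 6 lines: ljm whgtg mtg ofy ssig zcos
Final line 6: zcos

Answer: zcos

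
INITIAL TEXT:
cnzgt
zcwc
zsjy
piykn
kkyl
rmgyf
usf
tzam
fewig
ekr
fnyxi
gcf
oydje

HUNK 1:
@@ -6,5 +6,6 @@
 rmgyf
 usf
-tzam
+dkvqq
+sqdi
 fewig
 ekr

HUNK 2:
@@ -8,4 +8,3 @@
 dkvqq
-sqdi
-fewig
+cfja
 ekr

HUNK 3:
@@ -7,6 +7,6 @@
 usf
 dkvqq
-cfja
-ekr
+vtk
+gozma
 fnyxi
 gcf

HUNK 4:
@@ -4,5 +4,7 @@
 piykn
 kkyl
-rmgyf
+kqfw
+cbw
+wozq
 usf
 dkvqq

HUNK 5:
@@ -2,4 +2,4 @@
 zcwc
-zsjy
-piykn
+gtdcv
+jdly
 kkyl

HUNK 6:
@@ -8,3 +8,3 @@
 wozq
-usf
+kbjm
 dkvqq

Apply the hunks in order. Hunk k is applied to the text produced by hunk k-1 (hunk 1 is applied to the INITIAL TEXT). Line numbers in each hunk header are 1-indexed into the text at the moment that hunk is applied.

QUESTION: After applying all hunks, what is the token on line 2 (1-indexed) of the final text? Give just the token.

Answer: zcwc

Derivation:
Hunk 1: at line 6 remove [tzam] add [dkvqq,sqdi] -> 14 lines: cnzgt zcwc zsjy piykn kkyl rmgyf usf dkvqq sqdi fewig ekr fnyxi gcf oydje
Hunk 2: at line 8 remove [sqdi,fewig] add [cfja] -> 13 lines: cnzgt zcwc zsjy piykn kkyl rmgyf usf dkvqq cfja ekr fnyxi gcf oydje
Hunk 3: at line 7 remove [cfja,ekr] add [vtk,gozma] -> 13 lines: cnzgt zcwc zsjy piykn kkyl rmgyf usf dkvqq vtk gozma fnyxi gcf oydje
Hunk 4: at line 4 remove [rmgyf] add [kqfw,cbw,wozq] -> 15 lines: cnzgt zcwc zsjy piykn kkyl kqfw cbw wozq usf dkvqq vtk gozma fnyxi gcf oydje
Hunk 5: at line 2 remove [zsjy,piykn] add [gtdcv,jdly] -> 15 lines: cnzgt zcwc gtdcv jdly kkyl kqfw cbw wozq usf dkvqq vtk gozma fnyxi gcf oydje
Hunk 6: at line 8 remove [usf] add [kbjm] -> 15 lines: cnzgt zcwc gtdcv jdly kkyl kqfw cbw wozq kbjm dkvqq vtk gozma fnyxi gcf oydje
Final line 2: zcwc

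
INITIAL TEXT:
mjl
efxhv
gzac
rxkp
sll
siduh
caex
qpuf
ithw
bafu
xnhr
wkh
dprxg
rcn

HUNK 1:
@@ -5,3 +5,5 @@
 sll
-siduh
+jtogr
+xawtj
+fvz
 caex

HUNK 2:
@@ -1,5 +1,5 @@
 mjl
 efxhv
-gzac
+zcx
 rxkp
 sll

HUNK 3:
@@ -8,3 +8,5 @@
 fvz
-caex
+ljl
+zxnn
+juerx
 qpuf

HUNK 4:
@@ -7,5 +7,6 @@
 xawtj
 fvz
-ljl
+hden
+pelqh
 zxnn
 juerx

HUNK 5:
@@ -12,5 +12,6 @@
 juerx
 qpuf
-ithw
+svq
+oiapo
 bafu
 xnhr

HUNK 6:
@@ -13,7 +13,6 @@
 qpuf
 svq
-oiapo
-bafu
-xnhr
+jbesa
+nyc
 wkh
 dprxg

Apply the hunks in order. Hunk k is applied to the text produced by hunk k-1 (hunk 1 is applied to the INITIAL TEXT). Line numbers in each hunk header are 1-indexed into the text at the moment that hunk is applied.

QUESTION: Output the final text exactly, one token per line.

Hunk 1: at line 5 remove [siduh] add [jtogr,xawtj,fvz] -> 16 lines: mjl efxhv gzac rxkp sll jtogr xawtj fvz caex qpuf ithw bafu xnhr wkh dprxg rcn
Hunk 2: at line 1 remove [gzac] add [zcx] -> 16 lines: mjl efxhv zcx rxkp sll jtogr xawtj fvz caex qpuf ithw bafu xnhr wkh dprxg rcn
Hunk 3: at line 8 remove [caex] add [ljl,zxnn,juerx] -> 18 lines: mjl efxhv zcx rxkp sll jtogr xawtj fvz ljl zxnn juerx qpuf ithw bafu xnhr wkh dprxg rcn
Hunk 4: at line 7 remove [ljl] add [hden,pelqh] -> 19 lines: mjl efxhv zcx rxkp sll jtogr xawtj fvz hden pelqh zxnn juerx qpuf ithw bafu xnhr wkh dprxg rcn
Hunk 5: at line 12 remove [ithw] add [svq,oiapo] -> 20 lines: mjl efxhv zcx rxkp sll jtogr xawtj fvz hden pelqh zxnn juerx qpuf svq oiapo bafu xnhr wkh dprxg rcn
Hunk 6: at line 13 remove [oiapo,bafu,xnhr] add [jbesa,nyc] -> 19 lines: mjl efxhv zcx rxkp sll jtogr xawtj fvz hden pelqh zxnn juerx qpuf svq jbesa nyc wkh dprxg rcn

Answer: mjl
efxhv
zcx
rxkp
sll
jtogr
xawtj
fvz
hden
pelqh
zxnn
juerx
qpuf
svq
jbesa
nyc
wkh
dprxg
rcn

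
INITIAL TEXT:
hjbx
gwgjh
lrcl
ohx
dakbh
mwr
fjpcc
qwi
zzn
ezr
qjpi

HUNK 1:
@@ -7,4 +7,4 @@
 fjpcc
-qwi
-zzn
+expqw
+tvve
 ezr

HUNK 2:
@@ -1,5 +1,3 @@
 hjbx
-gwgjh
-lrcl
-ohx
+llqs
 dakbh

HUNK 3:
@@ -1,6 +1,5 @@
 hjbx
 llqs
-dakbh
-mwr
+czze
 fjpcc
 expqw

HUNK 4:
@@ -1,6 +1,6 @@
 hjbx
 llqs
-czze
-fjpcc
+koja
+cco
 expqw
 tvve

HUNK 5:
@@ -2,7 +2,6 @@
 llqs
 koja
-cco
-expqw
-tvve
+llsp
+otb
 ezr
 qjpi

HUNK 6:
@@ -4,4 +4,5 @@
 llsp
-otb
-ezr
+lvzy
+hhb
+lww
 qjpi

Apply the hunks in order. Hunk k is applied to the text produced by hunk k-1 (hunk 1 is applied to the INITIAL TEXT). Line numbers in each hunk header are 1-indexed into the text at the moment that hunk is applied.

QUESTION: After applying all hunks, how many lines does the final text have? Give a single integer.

Answer: 8

Derivation:
Hunk 1: at line 7 remove [qwi,zzn] add [expqw,tvve] -> 11 lines: hjbx gwgjh lrcl ohx dakbh mwr fjpcc expqw tvve ezr qjpi
Hunk 2: at line 1 remove [gwgjh,lrcl,ohx] add [llqs] -> 9 lines: hjbx llqs dakbh mwr fjpcc expqw tvve ezr qjpi
Hunk 3: at line 1 remove [dakbh,mwr] add [czze] -> 8 lines: hjbx llqs czze fjpcc expqw tvve ezr qjpi
Hunk 4: at line 1 remove [czze,fjpcc] add [koja,cco] -> 8 lines: hjbx llqs koja cco expqw tvve ezr qjpi
Hunk 5: at line 2 remove [cco,expqw,tvve] add [llsp,otb] -> 7 lines: hjbx llqs koja llsp otb ezr qjpi
Hunk 6: at line 4 remove [otb,ezr] add [lvzy,hhb,lww] -> 8 lines: hjbx llqs koja llsp lvzy hhb lww qjpi
Final line count: 8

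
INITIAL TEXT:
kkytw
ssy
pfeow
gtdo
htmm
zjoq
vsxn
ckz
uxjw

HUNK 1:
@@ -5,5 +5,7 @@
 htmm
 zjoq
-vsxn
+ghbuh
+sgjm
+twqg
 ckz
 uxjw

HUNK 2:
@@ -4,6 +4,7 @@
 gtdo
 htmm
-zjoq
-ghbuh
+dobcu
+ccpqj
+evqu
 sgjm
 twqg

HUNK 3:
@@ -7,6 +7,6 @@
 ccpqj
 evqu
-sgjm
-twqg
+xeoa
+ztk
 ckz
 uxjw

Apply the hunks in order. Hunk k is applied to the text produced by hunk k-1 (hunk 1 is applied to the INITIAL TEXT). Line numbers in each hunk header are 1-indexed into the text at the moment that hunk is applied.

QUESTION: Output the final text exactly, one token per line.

Answer: kkytw
ssy
pfeow
gtdo
htmm
dobcu
ccpqj
evqu
xeoa
ztk
ckz
uxjw

Derivation:
Hunk 1: at line 5 remove [vsxn] add [ghbuh,sgjm,twqg] -> 11 lines: kkytw ssy pfeow gtdo htmm zjoq ghbuh sgjm twqg ckz uxjw
Hunk 2: at line 4 remove [zjoq,ghbuh] add [dobcu,ccpqj,evqu] -> 12 lines: kkytw ssy pfeow gtdo htmm dobcu ccpqj evqu sgjm twqg ckz uxjw
Hunk 3: at line 7 remove [sgjm,twqg] add [xeoa,ztk] -> 12 lines: kkytw ssy pfeow gtdo htmm dobcu ccpqj evqu xeoa ztk ckz uxjw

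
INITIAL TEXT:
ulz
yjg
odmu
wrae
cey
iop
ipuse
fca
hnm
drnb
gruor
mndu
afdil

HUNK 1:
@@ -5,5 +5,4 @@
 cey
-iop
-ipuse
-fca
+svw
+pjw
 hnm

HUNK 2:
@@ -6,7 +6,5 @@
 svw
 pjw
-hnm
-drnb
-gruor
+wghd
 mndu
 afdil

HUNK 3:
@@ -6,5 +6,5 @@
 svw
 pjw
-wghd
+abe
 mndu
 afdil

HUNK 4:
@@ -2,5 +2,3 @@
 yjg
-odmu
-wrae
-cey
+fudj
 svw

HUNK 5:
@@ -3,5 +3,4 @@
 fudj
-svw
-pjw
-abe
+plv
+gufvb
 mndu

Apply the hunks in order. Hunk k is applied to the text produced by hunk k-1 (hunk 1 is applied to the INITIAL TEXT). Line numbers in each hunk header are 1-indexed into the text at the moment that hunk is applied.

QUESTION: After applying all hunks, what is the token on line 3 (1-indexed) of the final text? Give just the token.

Hunk 1: at line 5 remove [iop,ipuse,fca] add [svw,pjw] -> 12 lines: ulz yjg odmu wrae cey svw pjw hnm drnb gruor mndu afdil
Hunk 2: at line 6 remove [hnm,drnb,gruor] add [wghd] -> 10 lines: ulz yjg odmu wrae cey svw pjw wghd mndu afdil
Hunk 3: at line 6 remove [wghd] add [abe] -> 10 lines: ulz yjg odmu wrae cey svw pjw abe mndu afdil
Hunk 4: at line 2 remove [odmu,wrae,cey] add [fudj] -> 8 lines: ulz yjg fudj svw pjw abe mndu afdil
Hunk 5: at line 3 remove [svw,pjw,abe] add [plv,gufvb] -> 7 lines: ulz yjg fudj plv gufvb mndu afdil
Final line 3: fudj

Answer: fudj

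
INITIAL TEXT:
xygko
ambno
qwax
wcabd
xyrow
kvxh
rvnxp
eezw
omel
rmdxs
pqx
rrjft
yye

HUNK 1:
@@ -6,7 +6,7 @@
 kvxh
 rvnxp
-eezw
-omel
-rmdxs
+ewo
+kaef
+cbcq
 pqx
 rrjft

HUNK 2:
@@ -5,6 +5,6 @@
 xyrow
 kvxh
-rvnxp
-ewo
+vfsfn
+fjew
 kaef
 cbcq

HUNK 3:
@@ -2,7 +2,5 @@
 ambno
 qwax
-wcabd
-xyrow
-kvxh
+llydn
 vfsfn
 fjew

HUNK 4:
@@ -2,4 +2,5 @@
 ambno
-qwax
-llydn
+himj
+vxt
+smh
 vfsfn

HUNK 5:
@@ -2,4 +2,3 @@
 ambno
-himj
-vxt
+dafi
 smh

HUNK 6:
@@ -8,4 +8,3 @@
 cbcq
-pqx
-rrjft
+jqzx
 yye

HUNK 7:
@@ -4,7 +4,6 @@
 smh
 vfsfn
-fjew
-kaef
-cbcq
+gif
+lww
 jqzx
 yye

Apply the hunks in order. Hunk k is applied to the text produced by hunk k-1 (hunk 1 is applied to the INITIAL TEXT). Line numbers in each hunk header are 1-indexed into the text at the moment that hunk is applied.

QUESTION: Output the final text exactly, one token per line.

Answer: xygko
ambno
dafi
smh
vfsfn
gif
lww
jqzx
yye

Derivation:
Hunk 1: at line 6 remove [eezw,omel,rmdxs] add [ewo,kaef,cbcq] -> 13 lines: xygko ambno qwax wcabd xyrow kvxh rvnxp ewo kaef cbcq pqx rrjft yye
Hunk 2: at line 5 remove [rvnxp,ewo] add [vfsfn,fjew] -> 13 lines: xygko ambno qwax wcabd xyrow kvxh vfsfn fjew kaef cbcq pqx rrjft yye
Hunk 3: at line 2 remove [wcabd,xyrow,kvxh] add [llydn] -> 11 lines: xygko ambno qwax llydn vfsfn fjew kaef cbcq pqx rrjft yye
Hunk 4: at line 2 remove [qwax,llydn] add [himj,vxt,smh] -> 12 lines: xygko ambno himj vxt smh vfsfn fjew kaef cbcq pqx rrjft yye
Hunk 5: at line 2 remove [himj,vxt] add [dafi] -> 11 lines: xygko ambno dafi smh vfsfn fjew kaef cbcq pqx rrjft yye
Hunk 6: at line 8 remove [pqx,rrjft] add [jqzx] -> 10 lines: xygko ambno dafi smh vfsfn fjew kaef cbcq jqzx yye
Hunk 7: at line 4 remove [fjew,kaef,cbcq] add [gif,lww] -> 9 lines: xygko ambno dafi smh vfsfn gif lww jqzx yye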